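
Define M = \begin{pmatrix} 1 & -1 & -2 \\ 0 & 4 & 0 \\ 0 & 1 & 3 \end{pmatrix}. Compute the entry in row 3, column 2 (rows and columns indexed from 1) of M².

7

Characteristic polynomial: r^3 - 8r^2 + 19r - 12 = (r - 4)(r - 3)(r - 1), so the eigenvalues are 1, 3, 4.
r=1: eigenvector (1, 0, 0).
r=4: eigenvector (-1, 1, 1).
r=3: eigenvector (-1, 0, 1).
P = [[1, -1, -1], [0, 1, 0], [0, 1, 1]], D = diag(1, 4, 3), P⁻¹ = [[1, 0, 1], [0, 1, 0], [0, -1, 1]].
M² = P·diag(1, 16, 9)·P⁻¹ = [[1, -7, -8], [0, 16, 0], [0, 7, 9]].
The requested entry is 7.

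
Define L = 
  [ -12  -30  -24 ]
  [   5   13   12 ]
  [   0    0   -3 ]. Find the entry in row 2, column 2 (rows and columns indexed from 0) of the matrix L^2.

9

Characteristic polynomial: s^3 + 2s^2 - 9s - 18 = (s - 3)(s + 2)(s + 3), so the eigenvalues are -3, -2, 3.
s=-2: eigenvector (3, -1, 0).
s=-3: eigenvector (4, -2, 1).
s=3: eigenvector (-2, 1, 0).
P = [[3, 4, -2], [-1, -2, 1], [0, 1, 0]], D = diag(-2, -3, 3), P⁻¹ = [[1, 2, 0], [0, 0, 1], [1, 3, 2]].
L² = P·diag(4, 9, 9)·P⁻¹ = [[-6, -30, 0], [5, 19, 0], [0, 0, 9]].
The requested entry is 9.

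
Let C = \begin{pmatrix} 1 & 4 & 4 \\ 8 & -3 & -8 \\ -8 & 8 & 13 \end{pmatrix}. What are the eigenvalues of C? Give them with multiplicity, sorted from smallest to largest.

Characteristic polynomial: p(λ) = λ^3 - 11λ^2 + 35λ - 25 = (λ - 5)^2(λ - 1).
Roots (with multiplicity): 1, 5, 5.

1, 5, 5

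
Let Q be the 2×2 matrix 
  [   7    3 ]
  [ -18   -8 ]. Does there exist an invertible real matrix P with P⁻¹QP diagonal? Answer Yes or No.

Yes

Characteristic polynomial: p(λ) = λ^2 + λ - 2 = (λ - 1)(λ + 2).
All 2 eigenvalues are distinct, so Q is diagonalizable.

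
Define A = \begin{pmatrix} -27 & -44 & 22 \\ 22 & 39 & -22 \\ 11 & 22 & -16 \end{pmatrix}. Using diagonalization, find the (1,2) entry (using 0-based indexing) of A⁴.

Characteristic polynomial: μ^3 + 4μ^2 - 35μ - 150 = (μ - 6)(μ + 5)^2, so the eigenvalues are -5, -5, 6.
μ=-5: eigenvector (-1, 1, 1).
μ=-5: eigenvector (2, -1, 0).
μ=6: eigenvector (2, -2, -1).
P = [[-1, 2, 2], [1, -1, -2], [1, 0, -1]], D = diag(-5, -5, 6), P⁻¹ = [[-1, -2, 2], [1, 1, 0], [-1, -2, 1]].
A⁴ = P·diag(625, 625, 1296)·P⁻¹ = [[-717, -2684, 1342], [1342, 3309, -1342], [671, 1342, -46]].
The requested entry is -1342.

-1342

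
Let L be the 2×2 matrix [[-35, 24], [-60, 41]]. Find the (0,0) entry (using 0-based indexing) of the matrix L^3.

-1115

Characteristic polynomial: r^2 - 6r + 5 = (r - 5)(r - 1), so the eigenvalues are 1, 5.
r=1: eigenvector (2, 3).
r=5: eigenvector (-3, -5).
P = [[2, -3], [3, -5]], D = diag(1, 5), P⁻¹ = [[5, -3], [3, -2]].
L³ = P·diag(1, 125)·P⁻¹ = [[-1115, 744], [-1860, 1241]].
The requested entry is -1115.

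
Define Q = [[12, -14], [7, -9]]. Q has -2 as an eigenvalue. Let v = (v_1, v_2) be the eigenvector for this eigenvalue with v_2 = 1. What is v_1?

1

Q + 2I = [[14, -14], [7, -7]].
Solving (Q + 2I)v = 0 gives the eigenspace spanned by (1, 1).
With v_2 = 1, v = (1, 1), so v_1 = 1.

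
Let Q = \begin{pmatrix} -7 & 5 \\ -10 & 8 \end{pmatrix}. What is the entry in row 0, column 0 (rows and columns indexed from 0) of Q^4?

-49

Characteristic polynomial: λ^2 - λ - 6 = (λ - 3)(λ + 2), so the eigenvalues are -2, 3.
λ=-2: eigenvector (1, 1).
λ=3: eigenvector (-1, -2).
P = [[1, -1], [1, -2]], D = diag(-2, 3), P⁻¹ = [[2, -1], [1, -1]].
Q⁴ = P·diag(16, 81)·P⁻¹ = [[-49, 65], [-130, 146]].
The requested entry is -49.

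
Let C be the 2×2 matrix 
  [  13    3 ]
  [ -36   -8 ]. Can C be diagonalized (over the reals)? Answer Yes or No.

Characteristic polynomial: p(t) = t^2 - 5t + 4 = (t - 4)(t - 1).
All 2 eigenvalues are distinct, so C is diagonalizable.

Yes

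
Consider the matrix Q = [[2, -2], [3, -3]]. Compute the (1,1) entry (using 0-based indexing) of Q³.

Characteristic polynomial: t^2 + t = t(t + 1), so the eigenvalues are -1, 0.
t=0: eigenvector (1, 1).
t=-1: eigenvector (-2, -3).
P = [[1, -2], [1, -3]], D = diag(0, -1), P⁻¹ = [[3, -2], [1, -1]].
Q³ = P·diag(0, -1)·P⁻¹ = [[2, -2], [3, -3]].
The requested entry is -3.

-3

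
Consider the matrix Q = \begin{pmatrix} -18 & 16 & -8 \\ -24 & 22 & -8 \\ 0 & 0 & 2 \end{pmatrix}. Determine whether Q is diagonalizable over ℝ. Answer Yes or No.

Characteristic polynomial: p(s) = s^3 - 6s^2 - 4s + 24 = (s - 6)(s - 2)(s + 2).
All 3 eigenvalues are distinct, so Q is diagonalizable.

Yes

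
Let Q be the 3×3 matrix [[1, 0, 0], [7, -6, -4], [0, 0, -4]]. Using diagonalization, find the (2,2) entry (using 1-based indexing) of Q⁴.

Characteristic polynomial: s^3 + 9s^2 + 14s - 24 = (s - 1)(s + 4)(s + 6), so the eigenvalues are -6, -4, 1.
s=1: eigenvector (1, 1, 0).
s=-6: eigenvector (0, 1, 0).
s=-4: eigenvector (0, -2, 1).
P = [[1, 0, 0], [1, 1, -2], [0, 0, 1]], D = diag(1, -6, -4), P⁻¹ = [[1, 0, 0], [-1, 1, 2], [0, 0, 1]].
Q⁴ = P·diag(1, 1296, 256)·P⁻¹ = [[1, 0, 0], [-1295, 1296, 2080], [0, 0, 256]].
The requested entry is 1296.

1296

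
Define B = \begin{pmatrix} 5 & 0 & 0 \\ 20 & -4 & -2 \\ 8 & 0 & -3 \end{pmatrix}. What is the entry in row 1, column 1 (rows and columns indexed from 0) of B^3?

Characteristic polynomial: s^3 + 2s^2 - 23s - 60 = (s - 5)(s + 3)(s + 4), so the eigenvalues are -4, -3, 5.
s=5: eigenvector (1, 2, 1).
s=-3: eigenvector (0, -2, 1).
s=-4: eigenvector (0, 1, 0).
P = [[1, 0, 0], [2, -2, 1], [1, 1, 0]], D = diag(5, -3, -4), P⁻¹ = [[1, 0, 0], [-1, 0, 1], [-4, 1, 2]].
B³ = P·diag(125, -27, -64)·P⁻¹ = [[125, 0, 0], [452, -64, -74], [152, 0, -27]].
The requested entry is -64.

-64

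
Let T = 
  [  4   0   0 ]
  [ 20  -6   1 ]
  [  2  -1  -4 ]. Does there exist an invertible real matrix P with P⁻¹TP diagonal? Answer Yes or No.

No

Characteristic polynomial: p(μ) = μ^3 + 6μ^2 - 15μ - 100 = (μ - 4)(μ + 5)^2.
μ = -5 has algebraic multiplicity 2; rank(T + 5I) = 2, so geometric multiplicity = 1.
Geometric multiplicity < algebraic multiplicity, so T is not diagonalizable.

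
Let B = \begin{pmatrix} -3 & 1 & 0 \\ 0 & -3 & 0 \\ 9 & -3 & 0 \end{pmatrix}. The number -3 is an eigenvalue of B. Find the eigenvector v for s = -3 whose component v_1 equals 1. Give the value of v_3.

-3

B + 3I = [[0, 1, 0], [0, 0, 0], [9, -3, 3]].
Solving (B + 3I)v = 0 gives the eigenspace spanned by (1, 0, -3).
With v_1 = 1, v = (1, 0, -3), so v_3 = -3.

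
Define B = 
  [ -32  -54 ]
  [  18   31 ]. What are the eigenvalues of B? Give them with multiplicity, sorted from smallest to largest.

-5, 4

Characteristic polynomial: p(r) = r^2 + r - 20 = (r - 4)(r + 5).
Roots (with multiplicity): -5, 4.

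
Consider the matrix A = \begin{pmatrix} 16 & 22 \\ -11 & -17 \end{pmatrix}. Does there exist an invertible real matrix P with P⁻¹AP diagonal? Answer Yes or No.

Yes

Characteristic polynomial: p(t) = t^2 + t - 30 = (t - 5)(t + 6).
All 2 eigenvalues are distinct, so A is diagonalizable.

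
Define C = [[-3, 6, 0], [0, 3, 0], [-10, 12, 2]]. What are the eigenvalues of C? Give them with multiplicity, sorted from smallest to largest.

Characteristic polynomial: p(r) = r^3 - 2r^2 - 9r + 18 = (r - 3)(r - 2)(r + 3).
Roots (with multiplicity): -3, 2, 3.

-3, 2, 3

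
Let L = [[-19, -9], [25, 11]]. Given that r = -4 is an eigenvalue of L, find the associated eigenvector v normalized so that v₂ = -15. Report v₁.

9

L + 4I = [[-15, -9], [25, 15]].
Solving (L + 4I)v = 0 gives the eigenspace spanned by (9, -15).
With v₂ = -15, v = (9, -15), so v₁ = 9.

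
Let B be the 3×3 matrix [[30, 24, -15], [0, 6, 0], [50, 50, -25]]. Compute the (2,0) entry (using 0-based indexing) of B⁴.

Characteristic polynomial: λ^3 - 11λ^2 + 30λ = λ(λ - 6)(λ - 5), so the eigenvalues are 0, 5, 6.
λ=5: eigenvector (3, 0, 5).
λ=6: eigenvector (-1, 1, 0).
λ=0: eigenvector (-1, 0, -2).
P = [[3, -1, -1], [0, 1, 0], [5, 0, -2]], D = diag(5, 6, 0), P⁻¹ = [[2, 2, -1], [0, 1, 0], [5, 5, -3]].
B⁴ = P·diag(625, 1296, 0)·P⁻¹ = [[3750, 2454, -1875], [0, 1296, 0], [6250, 6250, -3125]].
The requested entry is 6250.

6250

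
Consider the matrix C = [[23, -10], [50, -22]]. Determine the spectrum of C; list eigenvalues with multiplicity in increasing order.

-2, 3

Characteristic polynomial: p(λ) = λ^2 - λ - 6 = (λ - 3)(λ + 2).
Roots (with multiplicity): -2, 3.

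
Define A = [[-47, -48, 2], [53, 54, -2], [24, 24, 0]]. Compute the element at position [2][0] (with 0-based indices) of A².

144

Characteristic polynomial: s^3 - 7s^2 + 6s = s(s - 6)(s - 1), so the eigenvalues are 0, 1, 6.
s=0: eigenvector (-2, 2, 1).
s=6: eigenvector (-8, 9, 4).
s=1: eigenvector (1, -1, 0).
P = [[-2, -8, 1], [2, 9, -1], [1, 4, 0]], D = diag(0, 6, 1), P⁻¹ = [[-4, -4, 1], [1, 1, 0], [1, 0, 2]].
A² = P·diag(0, 36, 1)·P⁻¹ = [[-287, -288, 2], [323, 324, -2], [144, 144, 0]].
The requested entry is 144.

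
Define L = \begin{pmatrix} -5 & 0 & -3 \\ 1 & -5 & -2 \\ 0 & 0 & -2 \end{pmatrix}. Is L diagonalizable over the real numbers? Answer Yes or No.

Characteristic polynomial: p(λ) = λ^3 + 12λ^2 + 45λ + 50 = (λ + 2)(λ + 5)^2.
λ = -5 has algebraic multiplicity 2; rank(L + 5I) = 2, so geometric multiplicity = 1.
Geometric multiplicity < algebraic multiplicity, so L is not diagonalizable.

No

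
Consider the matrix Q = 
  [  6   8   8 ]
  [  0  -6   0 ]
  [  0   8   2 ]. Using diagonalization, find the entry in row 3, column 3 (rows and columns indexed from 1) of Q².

4

Characteristic polynomial: λ^3 - 2λ^2 - 36λ + 72 = (λ - 6)(λ - 2)(λ + 6), so the eigenvalues are -6, 2, 6.
λ=6: eigenvector (1, 0, 0).
λ=2: eigenvector (-2, 0, 1).
λ=-6: eigenvector (0, -1, 1).
P = [[1, -2, 0], [0, 0, -1], [0, 1, 1]], D = diag(6, 2, -6), P⁻¹ = [[1, 2, 2], [0, 1, 1], [0, -1, 0]].
Q² = P·diag(36, 4, 36)·P⁻¹ = [[36, 64, 64], [0, 36, 0], [0, -32, 4]].
The requested entry is 4.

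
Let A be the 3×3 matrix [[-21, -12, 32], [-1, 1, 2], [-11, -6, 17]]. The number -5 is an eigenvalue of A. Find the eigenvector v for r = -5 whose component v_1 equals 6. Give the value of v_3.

3

A + 5I = [[-16, -12, 32], [-1, 6, 2], [-11, -6, 22]].
Solving (A + 5I)v = 0 gives the eigenspace spanned by (6, 0, 3).
With v_1 = 6, v = (6, 0, 3), so v_3 = 3.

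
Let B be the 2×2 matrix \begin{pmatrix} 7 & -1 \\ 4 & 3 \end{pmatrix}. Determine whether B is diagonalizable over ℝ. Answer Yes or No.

No

Characteristic polynomial: p(s) = s^2 - 10s + 25 = (s - 5)^2.
s = 5 has algebraic multiplicity 2; rank(B − 5I) = 1, so geometric multiplicity = 1.
Geometric multiplicity < algebraic multiplicity, so B is not diagonalizable.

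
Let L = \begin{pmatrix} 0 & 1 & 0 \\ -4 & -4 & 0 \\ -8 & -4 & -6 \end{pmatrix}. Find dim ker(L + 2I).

1

L + 2I = [[2, 1, 0], [-4, -2, 0], [-8, -4, -4]].
This matrix has rank 2, so its null space has dimension 3 − 2 = 1.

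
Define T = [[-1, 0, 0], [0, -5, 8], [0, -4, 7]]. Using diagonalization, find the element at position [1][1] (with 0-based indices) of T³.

-29

Characteristic polynomial: s^3 - s^2 - 5s - 3 = (s - 3)(s + 1)^2, so the eigenvalues are -1, -1, 3.
s=-1: eigenvector (1, 0, 0).
s=3: eigenvector (0, 1, 1).
s=-1: eigenvector (0, -2, -1).
P = [[1, 0, 0], [0, 1, -2], [0, 1, -1]], D = diag(-1, 3, -1), P⁻¹ = [[1, 0, 0], [0, -1, 2], [0, -1, 1]].
T³ = P·diag(-1, 27, -1)·P⁻¹ = [[-1, 0, 0], [0, -29, 56], [0, -28, 55]].
The requested entry is -29.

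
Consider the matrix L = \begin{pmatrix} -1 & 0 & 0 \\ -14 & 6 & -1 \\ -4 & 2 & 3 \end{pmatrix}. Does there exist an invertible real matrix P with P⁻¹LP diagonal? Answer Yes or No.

Characteristic polynomial: p(r) = r^3 - 8r^2 + 11r + 20 = (r - 5)(r - 4)(r + 1).
All 3 eigenvalues are distinct, so L is diagonalizable.

Yes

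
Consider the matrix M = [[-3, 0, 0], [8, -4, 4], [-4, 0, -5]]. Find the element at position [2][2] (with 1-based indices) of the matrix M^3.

Characteristic polynomial: λ^3 + 12λ^2 + 47λ + 60 = (λ + 3)(λ + 4)(λ + 5), so the eigenvalues are -5, -4, -3.
λ=-5: eigenvector (0, -4, 1).
λ=-4: eigenvector (0, 1, 0).
λ=-3: eigenvector (1, 0, -2).
P = [[0, 0, 1], [-4, 1, 0], [1, 0, -2]], D = diag(-5, -4, -3), P⁻¹ = [[2, 0, 1], [8, 1, 4], [1, 0, 0]].
M³ = P·diag(-125, -64, -27)·P⁻¹ = [[-27, 0, 0], [488, -64, 244], [-196, 0, -125]].
The requested entry is -64.

-64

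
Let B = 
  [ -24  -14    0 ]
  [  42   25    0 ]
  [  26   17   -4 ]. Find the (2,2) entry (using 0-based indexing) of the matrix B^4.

Characteristic polynomial: λ^3 + 3λ^2 - 16λ - 48 = (λ - 4)(λ + 3)(λ + 4), so the eigenvalues are -4, -3, 4.
λ=-3: eigenvector (2, -3, 1).
λ=4: eigenvector (1, -2, -1).
λ=-4: eigenvector (0, 0, 1).
P = [[2, 1, 0], [-3, -2, 0], [1, -1, 1]], D = diag(-3, 4, -4), P⁻¹ = [[2, 1, 0], [-3, -2, 0], [-5, -3, 1]].
B⁴ = P·diag(81, 256, 256)·P⁻¹ = [[-444, -350, 0], [1050, 781, 0], [-350, -175, 256]].
The requested entry is 256.

256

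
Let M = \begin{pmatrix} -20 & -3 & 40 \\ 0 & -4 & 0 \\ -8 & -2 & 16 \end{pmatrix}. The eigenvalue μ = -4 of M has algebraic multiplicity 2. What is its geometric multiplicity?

M + 4I = [[-16, -3, 40], [0, 0, 0], [-8, -2, 20]].
This matrix has rank 2, so its null space has dimension 3 − 2 = 1.

1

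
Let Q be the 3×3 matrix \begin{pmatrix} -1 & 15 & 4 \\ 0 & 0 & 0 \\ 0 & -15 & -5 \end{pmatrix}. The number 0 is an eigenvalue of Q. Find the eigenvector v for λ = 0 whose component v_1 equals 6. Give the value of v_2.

2

Q = [[-1, 15, 4], [0, 0, 0], [0, -15, -5]].
Solving (Q)v = 0 gives the eigenspace spanned by (6, 2, -6).
With v_1 = 6, v = (6, 2, -6), so v_2 = 2.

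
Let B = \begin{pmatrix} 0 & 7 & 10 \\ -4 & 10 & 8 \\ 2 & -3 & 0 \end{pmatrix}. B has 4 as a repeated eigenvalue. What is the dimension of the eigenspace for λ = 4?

B − 4I = [[-4, 7, 10], [-4, 6, 8], [2, -3, -4]].
This matrix has rank 2, so its null space has dimension 3 − 2 = 1.

1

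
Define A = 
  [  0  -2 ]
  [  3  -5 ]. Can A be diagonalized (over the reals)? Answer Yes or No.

Yes

Characteristic polynomial: p(μ) = μ^2 + 5μ + 6 = (μ + 2)(μ + 3).
All 2 eigenvalues are distinct, so A is diagonalizable.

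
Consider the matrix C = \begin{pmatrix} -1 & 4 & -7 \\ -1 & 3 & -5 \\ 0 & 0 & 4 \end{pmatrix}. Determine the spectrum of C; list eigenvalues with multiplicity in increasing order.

Characteristic polynomial: p(r) = r^3 - 6r^2 + 9r - 4 = (r - 4)(r - 1)^2.
Roots (with multiplicity): 1, 1, 4.

1, 1, 4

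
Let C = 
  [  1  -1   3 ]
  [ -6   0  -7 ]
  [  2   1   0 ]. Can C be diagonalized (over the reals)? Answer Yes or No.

Characteristic polynomial: p(s) = s^3 - s^2 - 5s - 3 = (s - 3)(s + 1)^2.
s = -1 has algebraic multiplicity 2; rank(C + 1I) = 2, so geometric multiplicity = 1.
Geometric multiplicity < algebraic multiplicity, so C is not diagonalizable.

No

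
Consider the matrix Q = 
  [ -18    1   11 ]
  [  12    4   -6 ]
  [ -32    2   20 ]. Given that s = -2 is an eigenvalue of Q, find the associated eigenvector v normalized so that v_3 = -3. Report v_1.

Q + 2I = [[-16, 1, 11], [12, 6, -6], [-32, 2, 22]].
Solving (Q + 2I)v = 0 gives the eigenspace spanned by (-2, 1, -3).
With v_3 = -3, v = (-2, 1, -3), so v_1 = -2.

-2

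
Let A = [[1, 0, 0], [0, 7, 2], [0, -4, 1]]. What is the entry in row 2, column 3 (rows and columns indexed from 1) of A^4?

Characteristic polynomial: r^3 - 9r^2 + 23r - 15 = (r - 5)(r - 3)(r - 1), so the eigenvalues are 1, 3, 5.
r=5: eigenvector (0, 1, -1).
r=3: eigenvector (0, 1, -2).
r=1: eigenvector (1, 0, 0).
P = [[0, 0, 1], [1, 1, 0], [-1, -2, 0]], D = diag(5, 3, 1), P⁻¹ = [[0, 2, 1], [0, -1, -1], [1, 0, 0]].
A⁴ = P·diag(625, 81, 1)·P⁻¹ = [[1, 0, 0], [0, 1169, 544], [0, -1088, -463]].
The requested entry is 544.

544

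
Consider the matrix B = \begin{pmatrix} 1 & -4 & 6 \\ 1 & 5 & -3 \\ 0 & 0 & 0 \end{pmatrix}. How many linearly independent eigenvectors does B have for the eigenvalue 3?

B − 3I = [[-2, -4, 6], [1, 2, -3], [0, 0, -3]].
This matrix has rank 2, so its null space has dimension 3 − 2 = 1.

1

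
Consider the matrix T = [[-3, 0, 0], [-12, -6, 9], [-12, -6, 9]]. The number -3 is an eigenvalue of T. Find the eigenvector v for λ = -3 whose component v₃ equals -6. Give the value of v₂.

-6

T + 3I = [[0, 0, 0], [-12, -3, 9], [-12, -6, 12]].
Solving (T + 3I)v = 0 gives the eigenspace spanned by (-3, -6, -6).
With v₃ = -6, v = (-3, -6, -6), so v₂ = -6.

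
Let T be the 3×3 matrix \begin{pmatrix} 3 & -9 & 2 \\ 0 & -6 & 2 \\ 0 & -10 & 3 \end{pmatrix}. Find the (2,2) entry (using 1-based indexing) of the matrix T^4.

Characteristic polynomial: λ^3 - 7λ - 6 = (λ - 3)(λ + 1)(λ + 2), so the eigenvalues are -2, -1, 3.
λ=3: eigenvector (1, 0, 0).
λ=-2: eigenvector (1, 1, 2).
λ=-1: eigenvector (2, 2, 5).
P = [[1, 1, 2], [0, 1, 2], [0, 2, 5]], D = diag(3, -2, -1), P⁻¹ = [[1, -1, 0], [0, 5, -2], [0, -2, 1]].
T⁴ = P·diag(81, 16, 1)·P⁻¹ = [[81, -5, -30], [0, 76, -30], [0, 150, -59]].
The requested entry is 76.

76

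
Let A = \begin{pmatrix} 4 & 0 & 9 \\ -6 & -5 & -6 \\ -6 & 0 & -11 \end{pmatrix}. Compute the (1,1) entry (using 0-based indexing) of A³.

-125

Characteristic polynomial: r^3 + 12r^2 + 45r + 50 = (r + 2)(r + 5)^2, so the eigenvalues are -5, -5, -2.
r=-2: eigenvector (3, -2, -2).
r=-5: eigenvector (-1, 2, 1).
r=-5: eigenvector (-1, 1, 1).
P = [[3, -1, -1], [-2, 2, 1], [-2, 1, 1]], D = diag(-2, -5, -5), P⁻¹ = [[1, 0, 1], [0, 1, -1], [2, -1, 4]].
A³ = P·diag(-8, -125, -125)·P⁻¹ = [[226, 0, 351], [-234, -125, -234], [-234, 0, -359]].
The requested entry is -125.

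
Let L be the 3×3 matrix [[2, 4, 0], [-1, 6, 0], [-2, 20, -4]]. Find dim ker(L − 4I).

1

L − 4I = [[-2, 4, 0], [-1, 2, 0], [-2, 20, -8]].
This matrix has rank 2, so its null space has dimension 3 − 2 = 1.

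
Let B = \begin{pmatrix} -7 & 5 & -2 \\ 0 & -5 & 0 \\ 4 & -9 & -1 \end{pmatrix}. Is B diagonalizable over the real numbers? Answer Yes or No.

No

Characteristic polynomial: p(μ) = μ^3 + 13μ^2 + 55μ + 75 = (μ + 3)(μ + 5)^2.
μ = -5 has algebraic multiplicity 2; rank(B + 5I) = 2, so geometric multiplicity = 1.
Geometric multiplicity < algebraic multiplicity, so B is not diagonalizable.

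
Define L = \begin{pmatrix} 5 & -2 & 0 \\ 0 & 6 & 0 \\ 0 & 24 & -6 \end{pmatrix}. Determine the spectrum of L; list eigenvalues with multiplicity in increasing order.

-6, 5, 6

Characteristic polynomial: p(t) = t^3 - 5t^2 - 36t + 180 = (t - 6)(t - 5)(t + 6).
Roots (with multiplicity): -6, 5, 6.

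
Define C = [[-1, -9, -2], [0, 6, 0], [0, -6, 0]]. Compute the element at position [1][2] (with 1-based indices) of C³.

-219

Characteristic polynomial: λ^3 - 5λ^2 - 6λ = λ(λ - 6)(λ + 1), so the eigenvalues are -1, 0, 6.
λ=-1: eigenvector (1, 0, 0).
λ=6: eigenvector (-1, 1, -1).
λ=0: eigenvector (-2, 0, 1).
P = [[1, -1, -2], [0, 1, 0], [0, -1, 1]], D = diag(-1, 6, 0), P⁻¹ = [[1, 3, 2], [0, 1, 0], [0, 1, 1]].
C³ = P·diag(-1, 216, 0)·P⁻¹ = [[-1, -219, -2], [0, 216, 0], [0, -216, 0]].
The requested entry is -219.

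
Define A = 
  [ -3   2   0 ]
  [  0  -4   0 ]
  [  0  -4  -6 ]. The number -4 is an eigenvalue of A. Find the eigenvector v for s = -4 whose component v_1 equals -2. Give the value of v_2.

A + 4I = [[1, 2, 0], [0, 0, 0], [0, -4, -2]].
Solving (A + 4I)v = 0 gives the eigenspace spanned by (-2, 1, -2).
With v_1 = -2, v = (-2, 1, -2), so v_2 = 1.

1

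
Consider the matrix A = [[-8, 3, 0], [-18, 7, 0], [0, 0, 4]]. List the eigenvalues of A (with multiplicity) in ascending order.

-2, 1, 4

Characteristic polynomial: p(r) = r^3 - 3r^2 - 6r + 8 = (r - 4)(r - 1)(r + 2).
Roots (with multiplicity): -2, 1, 4.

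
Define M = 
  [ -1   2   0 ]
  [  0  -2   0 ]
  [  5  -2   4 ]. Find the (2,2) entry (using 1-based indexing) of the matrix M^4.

16

Characteristic polynomial: λ^3 - λ^2 - 10λ - 8 = (λ - 4)(λ + 1)(λ + 2), so the eigenvalues are -2, -1, 4.
λ=-1: eigenvector (1, 0, -1).
λ=-2: eigenvector (-2, 1, 2).
λ=4: eigenvector (0, 0, 1).
P = [[1, -2, 0], [0, 1, 0], [-1, 2, 1]], D = diag(-1, -2, 4), P⁻¹ = [[1, 2, 0], [0, 1, 0], [1, 0, 1]].
M⁴ = P·diag(1, 16, 256)·P⁻¹ = [[1, -30, 0], [0, 16, 0], [255, 30, 256]].
The requested entry is 16.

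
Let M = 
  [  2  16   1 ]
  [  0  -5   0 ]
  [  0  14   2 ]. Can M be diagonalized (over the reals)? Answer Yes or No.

Characteristic polynomial: p(λ) = λ^3 + λ^2 - 16λ + 20 = (λ - 2)^2(λ + 5).
λ = 2 has algebraic multiplicity 2; rank(M − 2I) = 2, so geometric multiplicity = 1.
Geometric multiplicity < algebraic multiplicity, so M is not diagonalizable.

No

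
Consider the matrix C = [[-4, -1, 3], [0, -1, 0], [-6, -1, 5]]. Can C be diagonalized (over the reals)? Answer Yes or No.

No

Characteristic polynomial: p(λ) = λ^3 - 3λ - 2 = (λ - 2)(λ + 1)^2.
λ = -1 has algebraic multiplicity 2; rank(C + 1I) = 2, so geometric multiplicity = 1.
Geometric multiplicity < algebraic multiplicity, so C is not diagonalizable.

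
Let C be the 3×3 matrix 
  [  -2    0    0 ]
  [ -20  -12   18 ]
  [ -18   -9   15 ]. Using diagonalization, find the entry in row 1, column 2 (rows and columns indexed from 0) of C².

Characteristic polynomial: s^3 - s^2 - 24s - 36 = (s - 6)(s + 2)(s + 3), so the eigenvalues are -3, -2, 6.
s=-2: eigenvector (1, -2, 0).
s=6: eigenvector (0, 1, 1).
s=-3: eigenvector (0, -2, -1).
P = [[1, 0, 0], [-2, 1, -2], [0, 1, -1]], D = diag(-2, 6, -3), P⁻¹ = [[1, 0, 0], [-2, -1, 2], [-2, -1, 1]].
C² = P·diag(4, 36, 9)·P⁻¹ = [[4, 0, 0], [-44, -18, 54], [-54, -27, 63]].
The requested entry is 54.

54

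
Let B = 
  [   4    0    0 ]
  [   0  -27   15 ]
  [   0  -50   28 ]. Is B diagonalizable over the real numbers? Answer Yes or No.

Yes

Characteristic polynomial: p(λ) = λ^3 - 5λ^2 - 2λ + 24 = (λ - 4)(λ - 3)(λ + 2).
All 3 eigenvalues are distinct, so B is diagonalizable.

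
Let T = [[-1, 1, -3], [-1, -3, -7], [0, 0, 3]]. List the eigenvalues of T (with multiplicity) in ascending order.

-2, -2, 3

Characteristic polynomial: p(λ) = λ^3 + λ^2 - 8λ - 12 = (λ - 3)(λ + 2)^2.
Roots (with multiplicity): -2, -2, 3.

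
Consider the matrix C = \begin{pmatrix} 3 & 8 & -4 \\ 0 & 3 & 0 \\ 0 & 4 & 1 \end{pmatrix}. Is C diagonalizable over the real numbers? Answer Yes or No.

Characteristic polynomial: p(t) = t^3 - 7t^2 + 15t - 9 = (t - 3)^2(t - 1).
t = 3 has algebraic multiplicity 2; rank(C − 3I) = 1, so geometric multiplicity = 2.
Every eigenvalue has geometric = algebraic multiplicity, so C is diagonalizable.

Yes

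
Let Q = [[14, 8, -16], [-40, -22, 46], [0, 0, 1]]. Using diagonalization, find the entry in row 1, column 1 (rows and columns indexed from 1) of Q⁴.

-5104

Characteristic polynomial: μ^3 + 7μ^2 + 4μ - 12 = (μ - 1)(μ + 2)(μ + 6), so the eigenvalues are -6, -2, 1.
μ=1: eigenvector (0, 2, 1).
μ=-6: eigenvector (-2, 5, 0).
μ=-2: eigenvector (1, -2, 0).
P = [[0, -2, 1], [2, 5, -2], [1, 0, 0]], D = diag(1, -6, -2), P⁻¹ = [[0, 0, 1], [2, 1, -2], [5, 2, -4]].
Q⁴ = P·diag(1, 1296, 16)·P⁻¹ = [[-5104, -2560, 5120], [12800, 6416, -12830], [0, 0, 1]].
The requested entry is -5104.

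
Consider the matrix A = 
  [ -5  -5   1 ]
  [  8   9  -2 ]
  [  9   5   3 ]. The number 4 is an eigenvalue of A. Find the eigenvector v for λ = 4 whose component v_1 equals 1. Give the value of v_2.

-2

A − 4I = [[-9, -5, 1], [8, 5, -2], [9, 5, -1]].
Solving (A − 4I)v = 0 gives the eigenspace spanned by (1, -2, -1).
With v_1 = 1, v = (1, -2, -1), so v_2 = -2.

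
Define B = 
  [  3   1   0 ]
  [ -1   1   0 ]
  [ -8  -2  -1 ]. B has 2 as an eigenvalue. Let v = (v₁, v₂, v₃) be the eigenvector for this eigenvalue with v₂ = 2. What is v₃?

B − 2I = [[1, 1, 0], [-1, -1, 0], [-8, -2, -3]].
Solving (B − 2I)v = 0 gives the eigenspace spanned by (-2, 2, 4).
With v₂ = 2, v = (-2, 2, 4), so v₃ = 4.

4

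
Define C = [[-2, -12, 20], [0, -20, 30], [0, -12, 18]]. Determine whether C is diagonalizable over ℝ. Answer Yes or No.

Characteristic polynomial: p(r) = r^3 + 4r^2 + 4r = r(r + 2)^2.
r = -2 has algebraic multiplicity 2; rank(C + 2I) = 1, so geometric multiplicity = 2.
Every eigenvalue has geometric = algebraic multiplicity, so C is diagonalizable.

Yes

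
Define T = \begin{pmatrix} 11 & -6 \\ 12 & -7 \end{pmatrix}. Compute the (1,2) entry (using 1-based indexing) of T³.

-126

Characteristic polynomial: λ^2 - 4λ - 5 = (λ - 5)(λ + 1), so the eigenvalues are -1, 5.
λ=5: eigenvector (1, 1).
λ=-1: eigenvector (-1, -2).
P = [[1, -1], [1, -2]], D = diag(5, -1), P⁻¹ = [[2, -1], [1, -1]].
T³ = P·diag(125, -1)·P⁻¹ = [[251, -126], [252, -127]].
The requested entry is -126.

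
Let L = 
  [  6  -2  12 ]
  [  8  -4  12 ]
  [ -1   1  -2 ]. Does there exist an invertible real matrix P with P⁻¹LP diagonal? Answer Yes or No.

Characteristic polynomial: p(μ) = μ^3 - 12μ - 16 = (μ - 4)(μ + 2)^2.
μ = -2 has algebraic multiplicity 2; rank(L + 2I) = 2, so geometric multiplicity = 1.
Geometric multiplicity < algebraic multiplicity, so L is not diagonalizable.

No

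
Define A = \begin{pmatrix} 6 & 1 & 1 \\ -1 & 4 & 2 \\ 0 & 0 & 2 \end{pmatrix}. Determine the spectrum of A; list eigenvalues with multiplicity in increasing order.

2, 5, 5

Characteristic polynomial: p(μ) = μ^3 - 12μ^2 + 45μ - 50 = (μ - 5)^2(μ - 2).
Roots (with multiplicity): 2, 5, 5.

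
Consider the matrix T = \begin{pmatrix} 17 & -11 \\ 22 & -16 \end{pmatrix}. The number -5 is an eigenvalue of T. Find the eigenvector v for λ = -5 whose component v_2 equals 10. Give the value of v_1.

5

T + 5I = [[22, -11], [22, -11]].
Solving (T + 5I)v = 0 gives the eigenspace spanned by (5, 10).
With v_2 = 10, v = (5, 10), so v_1 = 5.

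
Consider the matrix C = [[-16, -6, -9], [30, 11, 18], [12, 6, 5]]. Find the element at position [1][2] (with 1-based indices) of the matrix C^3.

-126

Characteristic polynomial: t^3 - 21t - 20 = (t - 5)(t + 1)(t + 4), so the eigenvalues are -4, -1, 5.
t=-4: eigenvector (1, -2, 0).
t=-1: eigenvector (1, -1, -1).
t=5: eigenvector (-1, 2, 1).
P = [[1, 1, -1], [-2, -1, 2], [0, -1, 1]], D = diag(-4, -1, 5), P⁻¹ = [[1, 0, 1], [2, 1, 0], [2, 1, 1]].
C³ = P·diag(-64, -1, 125)·P⁻¹ = [[-316, -126, -189], [630, 251, 378], [252, 126, 125]].
The requested entry is -126.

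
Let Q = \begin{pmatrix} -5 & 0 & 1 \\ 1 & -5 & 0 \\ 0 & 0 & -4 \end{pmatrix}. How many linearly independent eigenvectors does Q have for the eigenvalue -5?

Q + 5I = [[0, 0, 1], [1, 0, 0], [0, 0, 1]].
This matrix has rank 2, so its null space has dimension 3 − 2 = 1.

1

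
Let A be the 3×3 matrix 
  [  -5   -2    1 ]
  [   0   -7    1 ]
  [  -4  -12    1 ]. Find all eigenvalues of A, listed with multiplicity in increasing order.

Characteristic polynomial: p(λ) = λ^3 + 11λ^2 + 39λ + 45 = (λ + 3)^2(λ + 5).
Roots (with multiplicity): -5, -3, -3.

-5, -3, -3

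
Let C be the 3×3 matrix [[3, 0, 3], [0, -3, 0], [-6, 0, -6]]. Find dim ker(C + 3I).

2

C + 3I = [[6, 0, 3], [0, 0, 0], [-6, 0, -3]].
This matrix has rank 1, so its null space has dimension 3 − 1 = 2.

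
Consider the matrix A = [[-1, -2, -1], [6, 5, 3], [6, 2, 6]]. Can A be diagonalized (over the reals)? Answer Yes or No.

Characteristic polynomial: p(t) = t^3 - 10t^2 + 31t - 30 = (t - 5)(t - 3)(t - 2).
All 3 eigenvalues are distinct, so A is diagonalizable.

Yes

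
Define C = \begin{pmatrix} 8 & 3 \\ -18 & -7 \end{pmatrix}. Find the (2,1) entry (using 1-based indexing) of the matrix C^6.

Characteristic polynomial: s^2 - s - 2 = (s - 2)(s + 1), so the eigenvalues are -1, 2.
s=2: eigenvector (-1, 2).
s=-1: eigenvector (1, -3).
P = [[-1, 1], [2, -3]], D = diag(2, -1), P⁻¹ = [[-3, -1], [-2, -1]].
C⁶ = P·diag(64, 1)·P⁻¹ = [[190, 63], [-378, -125]].
The requested entry is -378.

-378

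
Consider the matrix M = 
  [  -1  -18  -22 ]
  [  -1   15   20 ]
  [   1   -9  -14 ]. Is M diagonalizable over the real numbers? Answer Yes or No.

Characteristic polynomial: p(λ) = λ^3 - 27λ - 54 = (λ - 6)(λ + 3)^2.
λ = -3 has algebraic multiplicity 2; rank(M + 3I) = 2, so geometric multiplicity = 1.
Geometric multiplicity < algebraic multiplicity, so M is not diagonalizable.

No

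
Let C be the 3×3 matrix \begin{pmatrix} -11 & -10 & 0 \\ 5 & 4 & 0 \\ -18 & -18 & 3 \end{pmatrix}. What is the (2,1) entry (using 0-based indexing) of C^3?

-486

Characteristic polynomial: r^3 + 4r^2 - 15r - 18 = (r - 3)(r + 1)(r + 6), so the eigenvalues are -6, -1, 3.
r=-1: eigenvector (-1, 1, 0).
r=-6: eigenvector (-2, 1, -2).
r=3: eigenvector (0, 0, 1).
P = [[-1, -2, 0], [1, 1, 0], [0, -2, 1]], D = diag(-1, -6, 3), P⁻¹ = [[1, 2, 0], [-1, -1, 0], [-2, -2, 1]].
C³ = P·diag(-1, -216, 27)·P⁻¹ = [[-431, -430, 0], [215, 214, 0], [-486, -486, 27]].
The requested entry is -486.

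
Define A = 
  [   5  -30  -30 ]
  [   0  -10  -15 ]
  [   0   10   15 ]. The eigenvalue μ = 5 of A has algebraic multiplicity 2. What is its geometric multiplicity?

A − 5I = [[0, -30, -30], [0, -15, -15], [0, 10, 10]].
This matrix has rank 1, so its null space has dimension 3 − 1 = 2.

2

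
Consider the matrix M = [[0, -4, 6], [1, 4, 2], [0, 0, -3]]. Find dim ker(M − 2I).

M − 2I = [[-2, -4, 6], [1, 2, 2], [0, 0, -5]].
This matrix has rank 2, so its null space has dimension 3 − 2 = 1.

1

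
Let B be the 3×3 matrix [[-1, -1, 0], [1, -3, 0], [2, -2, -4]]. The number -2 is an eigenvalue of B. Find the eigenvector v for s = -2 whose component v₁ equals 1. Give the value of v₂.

1

B + 2I = [[1, -1, 0], [1, -1, 0], [2, -2, -2]].
Solving (B + 2I)v = 0 gives the eigenspace spanned by (1, 1, 0).
With v₁ = 1, v = (1, 1, 0), so v₂ = 1.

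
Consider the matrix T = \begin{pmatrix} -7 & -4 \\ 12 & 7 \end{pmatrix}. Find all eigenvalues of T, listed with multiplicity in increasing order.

-1, 1

Characteristic polynomial: p(λ) = λ^2 - 1 = (λ - 1)(λ + 1).
Roots (with multiplicity): -1, 1.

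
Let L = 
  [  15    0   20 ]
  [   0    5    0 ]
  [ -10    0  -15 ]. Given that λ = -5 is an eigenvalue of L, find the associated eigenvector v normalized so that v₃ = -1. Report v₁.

L + 5I = [[20, 0, 20], [0, 10, 0], [-10, 0, -10]].
Solving (L + 5I)v = 0 gives the eigenspace spanned by (1, 0, -1).
With v₃ = -1, v = (1, 0, -1), so v₁ = 1.

1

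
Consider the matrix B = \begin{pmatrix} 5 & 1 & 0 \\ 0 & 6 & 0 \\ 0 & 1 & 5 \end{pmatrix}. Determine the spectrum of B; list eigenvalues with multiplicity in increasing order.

Characteristic polynomial: p(r) = r^3 - 16r^2 + 85r - 150 = (r - 6)(r - 5)^2.
Roots (with multiplicity): 5, 5, 6.

5, 5, 6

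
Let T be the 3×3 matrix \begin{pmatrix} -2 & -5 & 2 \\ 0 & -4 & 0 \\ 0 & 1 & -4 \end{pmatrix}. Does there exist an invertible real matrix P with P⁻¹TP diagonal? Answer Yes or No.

Characteristic polynomial: p(λ) = λ^3 + 10λ^2 + 32λ + 32 = (λ + 2)(λ + 4)^2.
λ = -4 has algebraic multiplicity 2; rank(T + 4I) = 2, so geometric multiplicity = 1.
Geometric multiplicity < algebraic multiplicity, so T is not diagonalizable.

No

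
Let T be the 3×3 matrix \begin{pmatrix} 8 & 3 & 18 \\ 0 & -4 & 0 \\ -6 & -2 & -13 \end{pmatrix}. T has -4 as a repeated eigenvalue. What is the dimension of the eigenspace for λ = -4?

1

T + 4I = [[12, 3, 18], [0, 0, 0], [-6, -2, -9]].
This matrix has rank 2, so its null space has dimension 3 − 2 = 1.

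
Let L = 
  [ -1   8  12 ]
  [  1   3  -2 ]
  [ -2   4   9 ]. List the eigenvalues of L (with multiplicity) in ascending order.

3, 3, 5

Characteristic polynomial: p(t) = t^3 - 11t^2 + 39t - 45 = (t - 5)(t - 3)^2.
Roots (with multiplicity): 3, 3, 5.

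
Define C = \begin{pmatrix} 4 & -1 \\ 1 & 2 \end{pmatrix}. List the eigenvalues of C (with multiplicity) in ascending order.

Characteristic polynomial: p(λ) = λ^2 - 6λ + 9 = (λ - 3)^2.
Roots (with multiplicity): 3, 3.

3, 3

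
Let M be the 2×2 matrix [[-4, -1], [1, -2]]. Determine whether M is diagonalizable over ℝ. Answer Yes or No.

Characteristic polynomial: p(μ) = μ^2 + 6μ + 9 = (μ + 3)^2.
μ = -3 has algebraic multiplicity 2; rank(M + 3I) = 1, so geometric multiplicity = 1.
Geometric multiplicity < algebraic multiplicity, so M is not diagonalizable.

No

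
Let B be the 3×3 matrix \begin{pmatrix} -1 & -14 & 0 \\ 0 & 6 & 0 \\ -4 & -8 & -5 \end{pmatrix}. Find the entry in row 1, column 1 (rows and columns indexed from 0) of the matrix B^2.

36

Characteristic polynomial: s^3 - 31s - 30 = (s - 6)(s + 1)(s + 5), so the eigenvalues are -5, -1, 6.
s=-1: eigenvector (1, 0, -1).
s=6: eigenvector (-2, 1, 0).
s=-5: eigenvector (0, 0, 1).
P = [[1, -2, 0], [0, 1, 0], [-1, 0, 1]], D = diag(-1, 6, -5), P⁻¹ = [[1, 2, 0], [0, 1, 0], [1, 2, 1]].
B² = P·diag(1, 36, 25)·P⁻¹ = [[1, -70, 0], [0, 36, 0], [24, 48, 25]].
The requested entry is 36.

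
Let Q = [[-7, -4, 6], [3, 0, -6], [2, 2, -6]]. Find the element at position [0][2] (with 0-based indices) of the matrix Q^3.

Characteristic polynomial: λ^3 + 13λ^2 + 54λ + 72 = (λ + 3)(λ + 4)(λ + 6), so the eigenvalues are -6, -4, -3.
λ=-4: eigenvector (-2, 3, 1).
λ=-3: eigenvector (1, -1, 0).
λ=-6: eigenvector (-2, 2, 1).
P = [[-2, 1, -2], [3, -1, 2], [1, 0, 1]], D = diag(-4, -3, -6), P⁻¹ = [[1, 1, 0], [1, 0, 2], [-1, -1, 1]].
Q³ = P·diag(-64, -27, -216)·P⁻¹ = [[-331, -304, 378], [267, 240, -378], [152, 152, -216]].
The requested entry is 378.

378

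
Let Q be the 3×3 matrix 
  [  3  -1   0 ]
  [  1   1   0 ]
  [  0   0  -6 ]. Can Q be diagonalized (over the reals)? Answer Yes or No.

No

Characteristic polynomial: p(t) = t^3 + 2t^2 - 20t + 24 = (t - 2)^2(t + 6).
t = 2 has algebraic multiplicity 2; rank(Q − 2I) = 2, so geometric multiplicity = 1.
Geometric multiplicity < algebraic multiplicity, so Q is not diagonalizable.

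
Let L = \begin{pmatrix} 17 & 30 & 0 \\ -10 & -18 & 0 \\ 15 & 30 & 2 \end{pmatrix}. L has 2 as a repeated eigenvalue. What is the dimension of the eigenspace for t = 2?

L − 2I = [[15, 30, 0], [-10, -20, 0], [15, 30, 0]].
This matrix has rank 1, so its null space has dimension 3 − 1 = 2.

2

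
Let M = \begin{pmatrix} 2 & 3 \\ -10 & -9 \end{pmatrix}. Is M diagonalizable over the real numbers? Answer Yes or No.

Characteristic polynomial: p(t) = t^2 + 7t + 12 = (t + 3)(t + 4).
All 2 eigenvalues are distinct, so M is diagonalizable.

Yes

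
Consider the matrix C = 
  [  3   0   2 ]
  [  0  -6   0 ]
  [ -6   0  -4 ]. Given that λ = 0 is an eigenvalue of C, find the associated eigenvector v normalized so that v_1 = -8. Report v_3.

C = [[3, 0, 2], [0, -6, 0], [-6, 0, -4]].
Solving (C)v = 0 gives the eigenspace spanned by (-8, 0, 12).
With v_1 = -8, v = (-8, 0, 12), so v_3 = 12.

12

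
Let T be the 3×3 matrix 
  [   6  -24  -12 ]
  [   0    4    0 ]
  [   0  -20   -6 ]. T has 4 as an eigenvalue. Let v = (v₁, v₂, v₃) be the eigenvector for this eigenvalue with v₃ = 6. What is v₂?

T − 4I = [[2, -24, -12], [0, 0, 0], [0, -20, -10]].
Solving (T − 4I)v = 0 gives the eigenspace spanned by (0, -3, 6).
With v₃ = 6, v = (0, -3, 6), so v₂ = -3.

-3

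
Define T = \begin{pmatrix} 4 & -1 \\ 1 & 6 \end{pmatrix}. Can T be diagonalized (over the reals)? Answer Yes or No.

Characteristic polynomial: p(μ) = μ^2 - 10μ + 25 = (μ - 5)^2.
μ = 5 has algebraic multiplicity 2; rank(T − 5I) = 1, so geometric multiplicity = 1.
Geometric multiplicity < algebraic multiplicity, so T is not diagonalizable.

No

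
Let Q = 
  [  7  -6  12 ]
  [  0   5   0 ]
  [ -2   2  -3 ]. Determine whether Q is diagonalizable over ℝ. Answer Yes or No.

Characteristic polynomial: p(λ) = λ^3 - 9λ^2 + 23λ - 15 = (λ - 5)(λ - 3)(λ - 1).
All 3 eigenvalues are distinct, so Q is diagonalizable.

Yes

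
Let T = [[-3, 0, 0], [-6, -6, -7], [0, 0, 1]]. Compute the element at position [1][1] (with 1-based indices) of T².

9

Characteristic polynomial: r^3 + 8r^2 + 9r - 18 = (r - 1)(r + 3)(r + 6), so the eigenvalues are -6, -3, 1.
r=-3: eigenvector (1, -2, 0).
r=-6: eigenvector (0, 1, 0).
r=1: eigenvector (0, -1, 1).
P = [[1, 0, 0], [-2, 1, -1], [0, 0, 1]], D = diag(-3, -6, 1), P⁻¹ = [[1, 0, 0], [2, 1, 1], [0, 0, 1]].
T² = P·diag(9, 36, 1)·P⁻¹ = [[9, 0, 0], [54, 36, 35], [0, 0, 1]].
The requested entry is 9.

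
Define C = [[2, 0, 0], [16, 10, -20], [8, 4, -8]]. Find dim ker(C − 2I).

C − 2I = [[0, 0, 0], [16, 8, -20], [8, 4, -10]].
This matrix has rank 1, so its null space has dimension 3 − 1 = 2.

2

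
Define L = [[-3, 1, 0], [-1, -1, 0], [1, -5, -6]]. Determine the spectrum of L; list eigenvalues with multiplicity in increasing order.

-6, -2, -2

Characteristic polynomial: p(λ) = λ^3 + 10λ^2 + 28λ + 24 = (λ + 2)^2(λ + 6).
Roots (with multiplicity): -6, -2, -2.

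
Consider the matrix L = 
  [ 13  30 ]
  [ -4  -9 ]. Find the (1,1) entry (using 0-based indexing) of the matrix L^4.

-399

Characteristic polynomial: μ^2 - 4μ + 3 = (μ - 3)(μ - 1), so the eigenvalues are 1, 3.
μ=1: eigenvector (-5, 2).
μ=3: eigenvector (-3, 1).
P = [[-5, -3], [2, 1]], D = diag(1, 3), P⁻¹ = [[1, 3], [-2, -5]].
L⁴ = P·diag(1, 81)·P⁻¹ = [[481, 1200], [-160, -399]].
The requested entry is -399.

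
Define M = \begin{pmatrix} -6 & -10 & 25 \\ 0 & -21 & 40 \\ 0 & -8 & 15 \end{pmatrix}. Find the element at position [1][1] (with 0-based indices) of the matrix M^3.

-621

Characteristic polynomial: r^3 + 12r^2 + 41r + 30 = (r + 1)(r + 5)(r + 6), so the eigenvalues are -6, -5, -1.
r=-6: eigenvector (1, 0, 0).
r=-5: eigenvector (0, 5, 2).
r=-1: eigenvector (1, 2, 1).
P = [[1, 0, 1], [0, 5, 2], [0, 2, 1]], D = diag(-6, -5, -1), P⁻¹ = [[1, 2, -5], [0, 1, -2], [0, -2, 5]].
M³ = P·diag(-216, -125, -1)·P⁻¹ = [[-216, -430, 1075], [0, -621, 1240], [0, -248, 495]].
The requested entry is -621.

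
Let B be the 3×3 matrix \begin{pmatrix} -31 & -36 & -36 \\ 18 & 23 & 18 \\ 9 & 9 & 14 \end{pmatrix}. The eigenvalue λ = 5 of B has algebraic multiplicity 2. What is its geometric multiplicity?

2

B − 5I = [[-36, -36, -36], [18, 18, 18], [9, 9, 9]].
This matrix has rank 1, so its null space has dimension 3 − 1 = 2.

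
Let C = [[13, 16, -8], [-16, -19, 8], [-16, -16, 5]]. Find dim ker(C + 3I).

C + 3I = [[16, 16, -8], [-16, -16, 8], [-16, -16, 8]].
This matrix has rank 1, so its null space has dimension 3 − 1 = 2.

2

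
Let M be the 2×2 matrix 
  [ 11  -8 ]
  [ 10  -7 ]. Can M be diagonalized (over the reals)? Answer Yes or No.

Characteristic polynomial: p(t) = t^2 - 4t + 3 = (t - 3)(t - 1).
All 2 eigenvalues are distinct, so M is diagonalizable.

Yes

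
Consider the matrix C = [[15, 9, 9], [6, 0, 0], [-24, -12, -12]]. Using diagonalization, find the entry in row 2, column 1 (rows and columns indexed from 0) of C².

Characteristic polynomial: s^3 - 3s^2 - 18s = s(s - 6)(s + 3), so the eigenvalues are -3, 0, 6.
s=-3: eigenvector (1, -2, 0).
s=6: eigenvector (1, 1, -2).
s=0: eigenvector (0, -1, 1).
P = [[1, 1, 0], [-2, 1, -1], [0, -2, 1]], D = diag(-3, 6, 0), P⁻¹ = [[-1, -1, -1], [2, 1, 1], [4, 2, 3]].
C² = P·diag(9, 36, 0)·P⁻¹ = [[63, 27, 27], [90, 54, 54], [-144, -72, -72]].
The requested entry is -72.

-72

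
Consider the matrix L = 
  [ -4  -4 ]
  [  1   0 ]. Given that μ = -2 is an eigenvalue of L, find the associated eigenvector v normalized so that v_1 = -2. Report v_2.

1

L + 2I = [[-2, -4], [1, 2]].
Solving (L + 2I)v = 0 gives the eigenspace spanned by (-2, 1).
With v_1 = -2, v = (-2, 1), so v_2 = 1.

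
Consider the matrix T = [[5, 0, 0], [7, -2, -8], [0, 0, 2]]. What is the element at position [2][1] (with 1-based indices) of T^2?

21

Characteristic polynomial: μ^3 - 5μ^2 - 4μ + 20 = (μ - 5)(μ - 2)(μ + 2), so the eigenvalues are -2, 2, 5.
μ=-2: eigenvector (0, 1, 0).
μ=5: eigenvector (1, 1, 0).
μ=2: eigenvector (0, -2, 1).
P = [[0, 1, 0], [1, 1, -2], [0, 0, 1]], D = diag(-2, 5, 2), P⁻¹ = [[-1, 1, 2], [1, 0, 0], [0, 0, 1]].
T² = P·diag(4, 25, 4)·P⁻¹ = [[25, 0, 0], [21, 4, 0], [0, 0, 4]].
The requested entry is 21.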